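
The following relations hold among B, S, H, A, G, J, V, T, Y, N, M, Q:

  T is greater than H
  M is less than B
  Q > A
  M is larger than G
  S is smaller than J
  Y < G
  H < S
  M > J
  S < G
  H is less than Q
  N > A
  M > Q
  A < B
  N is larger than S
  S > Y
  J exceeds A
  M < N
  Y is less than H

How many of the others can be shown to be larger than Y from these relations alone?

9

Directly above Y: H, S, G.
One step further: J, Q, M, T, N (8 so far).
One step further: B (9 so far).
Nothing else is reachable above Y; 9 in all.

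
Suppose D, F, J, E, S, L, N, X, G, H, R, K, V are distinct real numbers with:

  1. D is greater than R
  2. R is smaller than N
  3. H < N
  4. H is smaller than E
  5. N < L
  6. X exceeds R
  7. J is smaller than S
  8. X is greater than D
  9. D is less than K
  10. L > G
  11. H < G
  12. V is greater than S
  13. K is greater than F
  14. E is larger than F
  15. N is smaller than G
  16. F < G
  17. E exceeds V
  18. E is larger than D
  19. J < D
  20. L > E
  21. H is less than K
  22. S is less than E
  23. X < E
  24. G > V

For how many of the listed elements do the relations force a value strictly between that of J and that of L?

Chaining upward from J reaches: S, V, D, X, E, K, G.
Chaining downward from L reaches: S, V, R, F, D, H, X, N, E, G.
Strictly between J and L are those in both lists: S, V, D, X, E, G — 6 elements.

6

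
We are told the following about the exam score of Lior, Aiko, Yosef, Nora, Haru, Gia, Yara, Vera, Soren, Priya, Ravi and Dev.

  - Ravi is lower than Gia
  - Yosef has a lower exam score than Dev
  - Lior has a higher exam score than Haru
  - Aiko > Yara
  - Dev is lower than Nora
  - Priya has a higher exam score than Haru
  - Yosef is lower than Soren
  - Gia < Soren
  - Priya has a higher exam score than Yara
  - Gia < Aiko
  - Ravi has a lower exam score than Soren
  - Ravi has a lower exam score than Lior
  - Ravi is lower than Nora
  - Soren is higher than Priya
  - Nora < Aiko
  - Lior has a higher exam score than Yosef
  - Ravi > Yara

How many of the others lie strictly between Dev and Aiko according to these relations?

1

The relations place Dev below Aiko. An element lies strictly between them when it is forced above Dev and also forced below Aiko.
Above Dev: {Nora}. Below Aiko: {Yosef, Yara, Ravi, Gia, Nora}.
Intersection: {Nora} — 1.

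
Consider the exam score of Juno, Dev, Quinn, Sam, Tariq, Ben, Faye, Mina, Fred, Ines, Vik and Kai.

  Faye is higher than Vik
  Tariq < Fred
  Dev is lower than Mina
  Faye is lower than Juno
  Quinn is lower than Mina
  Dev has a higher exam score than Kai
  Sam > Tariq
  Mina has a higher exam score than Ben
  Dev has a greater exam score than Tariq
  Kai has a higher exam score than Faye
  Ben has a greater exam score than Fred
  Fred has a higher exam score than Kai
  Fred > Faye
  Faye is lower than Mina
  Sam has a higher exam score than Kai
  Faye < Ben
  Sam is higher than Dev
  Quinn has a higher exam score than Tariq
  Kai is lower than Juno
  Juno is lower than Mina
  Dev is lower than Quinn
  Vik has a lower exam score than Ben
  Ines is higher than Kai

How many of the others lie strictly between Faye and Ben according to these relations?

2

The relations place Faye below Ben. An element lies strictly between them when it is forced above Faye and also forced below Ben.
Above Faye: {Kai, Juno, Fred, Ines, Dev, Sam, Quinn, Mina}. Below Ben: {Vik, Kai, Tariq, Fred}.
Intersection: {Kai, Fred} — 2.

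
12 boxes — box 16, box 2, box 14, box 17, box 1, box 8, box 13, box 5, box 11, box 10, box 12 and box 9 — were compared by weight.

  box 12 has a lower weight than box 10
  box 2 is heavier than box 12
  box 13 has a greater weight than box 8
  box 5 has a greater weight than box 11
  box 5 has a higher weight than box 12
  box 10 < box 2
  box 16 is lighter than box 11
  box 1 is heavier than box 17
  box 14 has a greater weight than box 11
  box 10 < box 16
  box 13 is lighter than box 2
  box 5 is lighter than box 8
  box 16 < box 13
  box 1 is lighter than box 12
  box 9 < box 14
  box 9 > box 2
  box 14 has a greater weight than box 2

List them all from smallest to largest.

box 17 < box 1 < box 12 < box 10 < box 16 < box 11 < box 5 < box 8 < box 13 < box 2 < box 9 < box 14

Each adjacent pair is fixed by a given relation: box 17 < box 1; box 1 < box 12; box 12 < box 10; box 10 < box 16; box 16 < box 11; box 11 < box 5; box 5 < box 8; box 8 < box 13; box 13 < box 2; box 2 < box 9; box 9 < box 14. Chaining them end to end gives the full order.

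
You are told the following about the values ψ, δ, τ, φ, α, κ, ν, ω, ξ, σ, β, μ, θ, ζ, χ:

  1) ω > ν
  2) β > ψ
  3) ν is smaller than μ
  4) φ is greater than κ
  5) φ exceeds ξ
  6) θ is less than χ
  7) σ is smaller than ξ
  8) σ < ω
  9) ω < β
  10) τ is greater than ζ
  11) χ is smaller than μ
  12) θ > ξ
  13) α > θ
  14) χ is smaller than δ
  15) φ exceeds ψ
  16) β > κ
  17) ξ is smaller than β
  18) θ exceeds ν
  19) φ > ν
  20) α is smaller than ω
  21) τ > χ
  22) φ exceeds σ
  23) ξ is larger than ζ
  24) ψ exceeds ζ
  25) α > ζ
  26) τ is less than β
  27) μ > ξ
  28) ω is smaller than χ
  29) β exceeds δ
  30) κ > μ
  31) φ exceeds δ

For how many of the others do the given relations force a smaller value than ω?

From ω the given relations immediately reach ν, σ, α.
From those, ζ, θ — 5 in total.
From those, ξ — 6 in total.
Nothing else is reachable below ω; 6 in all.

6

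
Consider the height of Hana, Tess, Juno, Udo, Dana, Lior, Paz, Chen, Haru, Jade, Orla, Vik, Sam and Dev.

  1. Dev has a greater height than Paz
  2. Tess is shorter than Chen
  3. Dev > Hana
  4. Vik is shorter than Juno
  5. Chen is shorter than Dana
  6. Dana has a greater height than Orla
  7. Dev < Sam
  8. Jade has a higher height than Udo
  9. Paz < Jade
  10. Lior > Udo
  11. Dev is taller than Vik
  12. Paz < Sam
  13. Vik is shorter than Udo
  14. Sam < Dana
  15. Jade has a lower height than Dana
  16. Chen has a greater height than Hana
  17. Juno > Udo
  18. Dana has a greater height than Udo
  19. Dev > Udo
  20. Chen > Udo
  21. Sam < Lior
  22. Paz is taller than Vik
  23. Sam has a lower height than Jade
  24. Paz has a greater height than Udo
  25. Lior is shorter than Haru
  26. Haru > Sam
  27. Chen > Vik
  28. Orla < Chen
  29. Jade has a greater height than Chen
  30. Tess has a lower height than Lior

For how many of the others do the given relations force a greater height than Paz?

The elements the relations force above Paz are Dev, Sam, Jade, Dana, Lior, Haru — no chain reaches any other.
That is 6.

6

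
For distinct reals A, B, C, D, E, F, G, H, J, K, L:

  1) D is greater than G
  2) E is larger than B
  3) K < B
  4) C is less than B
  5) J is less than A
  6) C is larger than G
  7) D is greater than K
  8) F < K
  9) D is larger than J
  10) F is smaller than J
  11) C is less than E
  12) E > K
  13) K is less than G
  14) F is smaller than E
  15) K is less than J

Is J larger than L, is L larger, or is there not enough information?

Following every chain through J: above J we get D, A; below J we get F, K.
L is not reached, and no chain runs the other way from L to J.
So the given relations leave the order of J and L undetermined.

undetermined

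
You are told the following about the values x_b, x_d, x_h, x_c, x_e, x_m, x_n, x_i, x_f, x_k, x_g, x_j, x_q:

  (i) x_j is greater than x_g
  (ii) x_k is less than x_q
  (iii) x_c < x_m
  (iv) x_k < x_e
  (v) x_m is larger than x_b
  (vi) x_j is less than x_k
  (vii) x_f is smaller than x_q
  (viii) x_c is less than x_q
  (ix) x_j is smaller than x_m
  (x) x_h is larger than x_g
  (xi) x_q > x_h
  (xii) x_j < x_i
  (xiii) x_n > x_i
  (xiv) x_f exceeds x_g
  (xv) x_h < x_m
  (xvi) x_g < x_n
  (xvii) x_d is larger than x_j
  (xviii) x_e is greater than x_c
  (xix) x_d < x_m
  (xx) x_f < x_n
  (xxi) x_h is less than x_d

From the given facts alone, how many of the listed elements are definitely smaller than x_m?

6

Directly below x_m: x_j, x_c, x_b, x_h, x_d.
One step further: x_g (6 so far).
Nothing else is reachable below x_m; 6 in all.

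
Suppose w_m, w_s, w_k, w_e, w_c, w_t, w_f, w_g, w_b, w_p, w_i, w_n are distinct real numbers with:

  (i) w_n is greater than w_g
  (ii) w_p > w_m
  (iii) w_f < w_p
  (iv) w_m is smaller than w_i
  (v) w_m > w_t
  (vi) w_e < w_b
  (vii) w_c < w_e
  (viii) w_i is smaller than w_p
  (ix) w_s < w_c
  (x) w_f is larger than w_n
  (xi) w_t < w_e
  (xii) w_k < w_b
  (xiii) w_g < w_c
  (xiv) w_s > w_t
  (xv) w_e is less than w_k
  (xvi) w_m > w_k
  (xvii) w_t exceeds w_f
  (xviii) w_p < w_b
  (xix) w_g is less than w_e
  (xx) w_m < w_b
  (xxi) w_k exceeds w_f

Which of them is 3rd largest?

Piecing the relations together gives one ordering: w_g < w_n < w_f < w_t < w_s < w_c < w_e < w_k < w_m < w_i < w_p < w_b.
Counting 3 from the largest end gives w_i.

w_i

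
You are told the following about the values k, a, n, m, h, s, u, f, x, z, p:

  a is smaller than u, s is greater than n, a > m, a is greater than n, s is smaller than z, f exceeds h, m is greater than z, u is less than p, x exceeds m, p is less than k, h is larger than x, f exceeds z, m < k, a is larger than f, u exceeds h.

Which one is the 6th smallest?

Piecing the relations together gives one ordering: n < s < z < m < x < h < f < a < u < p < k.
The 6th smallest is h.

h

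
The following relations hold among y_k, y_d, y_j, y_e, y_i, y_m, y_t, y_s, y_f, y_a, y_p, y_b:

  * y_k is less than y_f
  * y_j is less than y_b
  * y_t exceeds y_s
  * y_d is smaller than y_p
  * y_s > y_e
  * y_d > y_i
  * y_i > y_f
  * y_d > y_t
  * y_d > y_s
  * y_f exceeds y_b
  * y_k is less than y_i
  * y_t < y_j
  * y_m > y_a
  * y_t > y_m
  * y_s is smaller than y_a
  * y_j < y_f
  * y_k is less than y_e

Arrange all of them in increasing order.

y_k < y_e < y_s < y_a < y_m < y_t < y_j < y_b < y_f < y_i < y_d < y_p

Each adjacent pair is fixed by a given relation: y_k < y_e; y_e < y_s; y_s < y_a; y_a < y_m; y_m < y_t; y_t < y_j; y_j < y_b; y_b < y_f; y_f < y_i; y_i < y_d; y_d < y_p. Chaining them end to end gives the full order.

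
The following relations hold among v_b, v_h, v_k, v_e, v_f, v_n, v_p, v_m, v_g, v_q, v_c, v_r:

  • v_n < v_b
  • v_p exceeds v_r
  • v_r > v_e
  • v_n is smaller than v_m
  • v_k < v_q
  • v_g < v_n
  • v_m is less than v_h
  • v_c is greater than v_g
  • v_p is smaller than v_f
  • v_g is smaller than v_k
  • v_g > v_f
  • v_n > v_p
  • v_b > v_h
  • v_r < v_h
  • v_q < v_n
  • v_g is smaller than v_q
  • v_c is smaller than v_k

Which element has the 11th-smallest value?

v_h

Piecing the relations together gives one ordering: v_e < v_r < v_p < v_f < v_g < v_c < v_k < v_q < v_n < v_m < v_h < v_b.
Counting 11 from the smallest end gives v_h.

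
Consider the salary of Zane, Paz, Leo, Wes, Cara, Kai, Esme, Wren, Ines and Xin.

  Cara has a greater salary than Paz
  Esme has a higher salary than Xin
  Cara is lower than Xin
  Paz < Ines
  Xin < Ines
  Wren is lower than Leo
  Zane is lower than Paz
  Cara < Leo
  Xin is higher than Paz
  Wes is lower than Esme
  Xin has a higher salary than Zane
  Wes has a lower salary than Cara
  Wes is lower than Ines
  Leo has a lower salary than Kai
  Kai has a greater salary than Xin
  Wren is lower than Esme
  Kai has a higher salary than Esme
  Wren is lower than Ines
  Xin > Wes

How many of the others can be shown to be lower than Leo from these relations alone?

5

Directly below Leo: Cara, Wren.
One step further: Paz, Wes (4 so far).
One step further: Zane (5 so far).
Nothing else is reachable below Leo; 5 in all.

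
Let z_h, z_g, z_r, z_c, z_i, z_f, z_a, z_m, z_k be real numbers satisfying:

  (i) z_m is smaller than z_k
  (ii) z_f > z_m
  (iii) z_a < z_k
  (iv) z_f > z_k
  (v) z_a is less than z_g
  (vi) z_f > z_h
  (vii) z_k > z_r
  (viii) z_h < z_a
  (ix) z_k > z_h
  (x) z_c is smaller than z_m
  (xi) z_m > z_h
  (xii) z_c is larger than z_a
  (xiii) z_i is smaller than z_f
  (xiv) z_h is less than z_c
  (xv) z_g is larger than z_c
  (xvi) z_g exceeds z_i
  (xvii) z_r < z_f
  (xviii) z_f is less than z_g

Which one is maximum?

z_r is not greatest since z_r < z_f; z_h is not greatest since z_h < z_a; z_a is not greatest since z_a < z_c; z_i is not greatest since z_i < z_g; z_c is not greatest since z_c < z_m; z_m is not greatest since z_m < z_f; z_k is not greatest since z_k < z_f; z_f is not greatest since z_f < z_g.
Only z_g has nothing above it, so z_g is the maximum.

z_g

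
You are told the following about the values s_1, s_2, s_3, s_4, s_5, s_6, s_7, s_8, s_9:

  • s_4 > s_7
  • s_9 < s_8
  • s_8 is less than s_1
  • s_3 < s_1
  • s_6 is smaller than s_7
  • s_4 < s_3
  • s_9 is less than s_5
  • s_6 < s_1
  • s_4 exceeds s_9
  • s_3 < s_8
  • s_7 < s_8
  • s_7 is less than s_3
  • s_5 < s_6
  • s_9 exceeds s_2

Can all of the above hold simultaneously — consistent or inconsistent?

Every relation is compatible with s_2 < s_9 < s_5 < s_6 < s_7 < s_4 < s_3 < s_8 < s_1; the set is consistent.

consistent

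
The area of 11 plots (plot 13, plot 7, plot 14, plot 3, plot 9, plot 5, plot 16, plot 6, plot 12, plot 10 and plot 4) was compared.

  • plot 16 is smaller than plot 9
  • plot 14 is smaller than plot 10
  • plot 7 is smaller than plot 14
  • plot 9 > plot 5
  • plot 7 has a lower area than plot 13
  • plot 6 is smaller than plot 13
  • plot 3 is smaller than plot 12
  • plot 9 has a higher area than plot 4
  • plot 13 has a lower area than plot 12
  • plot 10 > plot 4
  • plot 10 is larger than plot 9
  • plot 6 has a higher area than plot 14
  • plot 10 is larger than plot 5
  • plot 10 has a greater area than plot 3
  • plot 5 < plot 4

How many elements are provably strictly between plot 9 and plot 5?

Chaining upward from plot 5 reaches: plot 4, plot 10.
Chaining downward from plot 9 reaches: plot 4, plot 16.
Strictly between plot 5 and plot 9 are those in both lists: plot 4 — 1 element.

1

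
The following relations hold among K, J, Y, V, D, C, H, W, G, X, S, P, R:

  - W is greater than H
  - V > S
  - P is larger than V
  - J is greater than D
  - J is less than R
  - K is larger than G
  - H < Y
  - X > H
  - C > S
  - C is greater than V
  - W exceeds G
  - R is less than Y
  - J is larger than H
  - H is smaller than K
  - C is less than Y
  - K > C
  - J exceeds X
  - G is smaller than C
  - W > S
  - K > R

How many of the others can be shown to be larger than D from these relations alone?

The elements the relations force above D are J, R, K, Y — no chain reaches any other.
That is 4.

4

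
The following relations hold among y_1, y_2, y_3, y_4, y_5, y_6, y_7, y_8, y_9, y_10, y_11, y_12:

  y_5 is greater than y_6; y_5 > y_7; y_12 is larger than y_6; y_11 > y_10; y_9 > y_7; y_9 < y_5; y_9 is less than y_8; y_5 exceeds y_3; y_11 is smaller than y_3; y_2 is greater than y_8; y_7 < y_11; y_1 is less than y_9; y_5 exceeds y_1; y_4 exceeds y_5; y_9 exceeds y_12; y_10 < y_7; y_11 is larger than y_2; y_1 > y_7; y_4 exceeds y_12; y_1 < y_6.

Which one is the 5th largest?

Piecing the relations together gives one ordering: y_10 < y_7 < y_1 < y_6 < y_12 < y_9 < y_8 < y_2 < y_11 < y_3 < y_5 < y_4.
The 5th largest is y_2.

y_2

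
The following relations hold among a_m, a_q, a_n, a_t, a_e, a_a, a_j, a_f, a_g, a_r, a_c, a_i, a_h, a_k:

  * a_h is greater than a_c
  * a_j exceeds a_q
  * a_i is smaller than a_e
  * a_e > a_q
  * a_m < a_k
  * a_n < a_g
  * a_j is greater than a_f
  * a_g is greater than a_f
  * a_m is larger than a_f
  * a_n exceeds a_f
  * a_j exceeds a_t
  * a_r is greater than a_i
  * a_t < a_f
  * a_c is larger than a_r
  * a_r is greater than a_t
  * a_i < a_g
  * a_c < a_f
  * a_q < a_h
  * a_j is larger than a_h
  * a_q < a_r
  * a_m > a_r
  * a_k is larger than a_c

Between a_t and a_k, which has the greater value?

a_t < a_r and a_r < a_c give a_t < a_c.
With a_c < a_f: a_t < a_r < a_c < a_f.
Then a_f < a_m extends the chain to a_m.
With a_m < a_k: a_t < a_r < a_c < a_f < a_m < a_k.
So a_t < a_k; a_k is the larger of the two.

a_k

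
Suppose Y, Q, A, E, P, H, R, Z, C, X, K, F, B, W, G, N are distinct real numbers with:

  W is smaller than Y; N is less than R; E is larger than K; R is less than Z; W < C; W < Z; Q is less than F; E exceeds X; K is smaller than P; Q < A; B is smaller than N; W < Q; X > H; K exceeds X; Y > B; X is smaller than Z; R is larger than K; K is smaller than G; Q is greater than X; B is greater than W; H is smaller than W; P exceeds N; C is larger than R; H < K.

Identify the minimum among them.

H

W is not least since H < W; X is not least since H < X; B is not least since W < B; K is not least since X < K; N is not least since B < N; Q is not least since W < Q; R is not least since N < R; Z is not least since X < Z; P is not least since K < P; Y is not least since B < Y; E is not least since X < E; A is not least since Q < A; G is not least since K < G; F is not least since Q < F; C is not least since W < C.
Only H has nothing below it, so H is the minimum.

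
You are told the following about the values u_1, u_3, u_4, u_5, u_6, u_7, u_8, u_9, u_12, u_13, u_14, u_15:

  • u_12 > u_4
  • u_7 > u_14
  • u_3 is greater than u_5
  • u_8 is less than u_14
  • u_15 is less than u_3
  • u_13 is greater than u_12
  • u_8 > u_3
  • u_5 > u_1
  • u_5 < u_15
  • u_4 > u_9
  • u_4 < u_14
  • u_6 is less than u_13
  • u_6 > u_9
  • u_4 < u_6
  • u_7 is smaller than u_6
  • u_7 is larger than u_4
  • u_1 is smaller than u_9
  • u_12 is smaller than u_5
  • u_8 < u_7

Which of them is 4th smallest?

Piecing the relations together gives one ordering: u_1 < u_9 < u_4 < u_12 < u_5 < u_15 < u_3 < u_8 < u_14 < u_7 < u_6 < u_13.
Counting 4 from the smallest end gives u_12.

u_12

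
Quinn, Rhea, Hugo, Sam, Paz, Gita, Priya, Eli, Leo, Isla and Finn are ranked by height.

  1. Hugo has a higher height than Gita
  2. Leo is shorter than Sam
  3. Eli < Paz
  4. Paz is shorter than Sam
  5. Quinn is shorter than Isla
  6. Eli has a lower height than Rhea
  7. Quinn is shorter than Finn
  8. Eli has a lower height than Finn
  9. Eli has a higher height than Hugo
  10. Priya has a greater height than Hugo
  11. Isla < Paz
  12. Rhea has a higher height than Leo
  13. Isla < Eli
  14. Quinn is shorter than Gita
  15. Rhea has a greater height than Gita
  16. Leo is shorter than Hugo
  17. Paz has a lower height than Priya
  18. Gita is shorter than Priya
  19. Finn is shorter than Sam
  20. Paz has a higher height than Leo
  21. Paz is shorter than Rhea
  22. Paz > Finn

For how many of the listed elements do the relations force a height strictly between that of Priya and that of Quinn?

6

The relations place Quinn below Priya. An element lies strictly between them when it is forced above Quinn and also forced below Priya.
Above Quinn: {Isla, Gita, Hugo, Eli, Finn, Paz, Rhea, Sam}. Below Priya: {Leo, Isla, Gita, Hugo, Eli, Finn, Paz}.
Intersection: {Isla, Gita, Hugo, Eli, Finn, Paz} — 6.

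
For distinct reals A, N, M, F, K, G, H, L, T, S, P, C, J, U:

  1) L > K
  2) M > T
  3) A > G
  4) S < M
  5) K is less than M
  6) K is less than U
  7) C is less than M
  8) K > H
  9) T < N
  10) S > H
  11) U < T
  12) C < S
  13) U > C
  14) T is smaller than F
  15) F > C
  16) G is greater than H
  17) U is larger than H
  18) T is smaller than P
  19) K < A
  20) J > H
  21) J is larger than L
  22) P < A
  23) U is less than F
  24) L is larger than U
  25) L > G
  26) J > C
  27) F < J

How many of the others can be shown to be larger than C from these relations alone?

Directly above C: S, U, F, M, J.
One step further: T, L (7 so far).
One step further: P, N (9 so far).
One step further: A (10 so far).
Nothing else is reachable above C; 10 in all.

10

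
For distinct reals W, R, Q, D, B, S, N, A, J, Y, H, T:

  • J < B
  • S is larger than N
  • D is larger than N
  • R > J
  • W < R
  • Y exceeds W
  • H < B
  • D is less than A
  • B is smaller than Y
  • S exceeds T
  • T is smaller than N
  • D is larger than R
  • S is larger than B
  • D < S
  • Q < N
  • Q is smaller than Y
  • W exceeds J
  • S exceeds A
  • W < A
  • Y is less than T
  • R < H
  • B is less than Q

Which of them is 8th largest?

B

Chaining the given pairs: J < W < R < H < B < Q < Y < T < N < D < A < S.
Counting 8 from the largest end gives B.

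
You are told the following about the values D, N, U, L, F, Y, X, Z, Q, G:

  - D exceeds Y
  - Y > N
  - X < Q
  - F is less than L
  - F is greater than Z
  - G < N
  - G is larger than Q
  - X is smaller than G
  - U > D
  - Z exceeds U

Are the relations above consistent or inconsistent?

consistent

The single ordering X < Q < G < N < Y < D < U < Z < F < L satisfies every listed relation, so no contradiction arises.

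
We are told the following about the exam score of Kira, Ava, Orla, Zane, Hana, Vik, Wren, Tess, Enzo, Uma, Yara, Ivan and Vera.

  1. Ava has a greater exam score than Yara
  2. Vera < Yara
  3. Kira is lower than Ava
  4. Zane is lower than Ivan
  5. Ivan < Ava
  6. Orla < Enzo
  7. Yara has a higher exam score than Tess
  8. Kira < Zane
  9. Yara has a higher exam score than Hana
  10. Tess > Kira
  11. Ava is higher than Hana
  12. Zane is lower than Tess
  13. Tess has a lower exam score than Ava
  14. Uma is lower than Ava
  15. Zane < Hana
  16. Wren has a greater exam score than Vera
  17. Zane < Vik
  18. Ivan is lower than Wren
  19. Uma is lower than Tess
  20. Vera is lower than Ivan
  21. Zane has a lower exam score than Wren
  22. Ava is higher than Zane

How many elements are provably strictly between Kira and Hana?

The relations place Kira below Hana. An element lies strictly between them when it is forced above Kira and also forced below Hana.
Above Kira: {Zane, Ivan, Wren, Vik, Tess, Yara, Ava}. Below Hana: {Zane}.
Intersection: {Zane} — 1.

1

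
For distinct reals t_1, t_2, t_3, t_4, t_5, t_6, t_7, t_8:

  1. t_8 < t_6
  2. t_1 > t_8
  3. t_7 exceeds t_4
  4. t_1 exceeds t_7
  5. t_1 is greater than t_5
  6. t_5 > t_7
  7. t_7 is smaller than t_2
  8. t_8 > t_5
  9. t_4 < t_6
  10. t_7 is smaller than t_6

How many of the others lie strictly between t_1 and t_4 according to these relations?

Chaining upward from t_4 reaches: t_7, t_2, t_5, t_8, t_6.
Chaining downward from t_1 reaches: t_7, t_5, t_8.
Strictly between t_4 and t_1 are those in both lists: t_7, t_5, t_8 — 3 elements.

3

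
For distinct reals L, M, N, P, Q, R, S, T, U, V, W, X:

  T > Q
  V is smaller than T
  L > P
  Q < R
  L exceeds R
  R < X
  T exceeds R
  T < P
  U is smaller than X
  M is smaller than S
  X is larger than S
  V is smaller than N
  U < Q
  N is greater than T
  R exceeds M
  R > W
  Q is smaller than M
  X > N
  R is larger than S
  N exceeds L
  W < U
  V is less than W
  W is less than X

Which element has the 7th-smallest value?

R

Piecing the relations together gives one ordering: V < W < U < Q < M < S < R < T < P < L < N < X.
The 7th smallest is R.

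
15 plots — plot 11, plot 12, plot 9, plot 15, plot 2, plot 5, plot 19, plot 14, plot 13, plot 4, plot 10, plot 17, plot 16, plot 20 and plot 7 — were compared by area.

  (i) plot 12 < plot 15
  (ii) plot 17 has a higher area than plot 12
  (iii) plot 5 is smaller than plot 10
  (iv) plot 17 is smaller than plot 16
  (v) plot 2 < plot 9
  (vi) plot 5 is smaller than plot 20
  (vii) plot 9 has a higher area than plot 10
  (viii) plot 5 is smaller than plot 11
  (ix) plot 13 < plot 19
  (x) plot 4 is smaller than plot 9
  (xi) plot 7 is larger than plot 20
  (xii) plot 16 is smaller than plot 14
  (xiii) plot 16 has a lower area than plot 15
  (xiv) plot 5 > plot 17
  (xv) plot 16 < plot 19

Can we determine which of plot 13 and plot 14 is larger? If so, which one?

Following every chain through plot 14: below plot 14 we get plot 12, plot 17, plot 16.
plot 13 is not reached, and no chain runs the other way from plot 13 to plot 14.
So the given relations leave the order of plot 14 and plot 13 undetermined.

undetermined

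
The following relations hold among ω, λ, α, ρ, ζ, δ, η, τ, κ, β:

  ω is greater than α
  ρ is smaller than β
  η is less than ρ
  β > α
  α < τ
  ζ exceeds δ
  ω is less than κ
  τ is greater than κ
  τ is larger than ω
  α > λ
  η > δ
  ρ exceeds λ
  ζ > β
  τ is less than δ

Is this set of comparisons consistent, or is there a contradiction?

Every relation is compatible with λ < α < ω < κ < τ < δ < η < ρ < β < ζ; the set is consistent.

consistent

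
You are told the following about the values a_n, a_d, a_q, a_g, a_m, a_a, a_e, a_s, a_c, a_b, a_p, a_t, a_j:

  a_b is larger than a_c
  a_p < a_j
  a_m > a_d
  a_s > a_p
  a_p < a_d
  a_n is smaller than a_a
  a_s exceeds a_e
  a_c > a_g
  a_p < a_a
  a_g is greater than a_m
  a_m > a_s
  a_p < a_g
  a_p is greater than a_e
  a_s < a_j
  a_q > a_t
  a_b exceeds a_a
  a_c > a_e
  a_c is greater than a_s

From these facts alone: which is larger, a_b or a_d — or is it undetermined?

a_b

Link the given pairs in sequence: a_d < a_m; a_m < a_g; a_g < a_c; a_c < a_b.
Together: a_d < a_m < a_g < a_c < a_b.
So a_b is larger.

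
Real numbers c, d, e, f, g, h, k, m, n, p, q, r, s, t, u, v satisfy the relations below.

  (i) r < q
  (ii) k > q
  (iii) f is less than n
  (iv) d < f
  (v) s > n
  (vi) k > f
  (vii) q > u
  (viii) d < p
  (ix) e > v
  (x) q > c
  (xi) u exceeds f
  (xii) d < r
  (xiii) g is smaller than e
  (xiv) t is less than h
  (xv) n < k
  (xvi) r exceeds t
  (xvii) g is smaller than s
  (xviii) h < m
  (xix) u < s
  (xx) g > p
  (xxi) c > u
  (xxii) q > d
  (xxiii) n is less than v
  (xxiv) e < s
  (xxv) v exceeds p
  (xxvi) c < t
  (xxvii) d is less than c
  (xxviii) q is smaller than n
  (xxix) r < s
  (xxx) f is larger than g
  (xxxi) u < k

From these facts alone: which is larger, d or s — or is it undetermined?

s

d < p and p < g give d < g.
Then g < f extends the chain to f.
Then f < u extends the chain to u.
Then u < c extends the chain to c.
Then c < t extends the chain to t.
Then t < r extends the chain to r.
With r < q: d < p < g < f < u < c < t < r < q.
Then q < n extends the chain to n.
Then n < v extends the chain to v.
Then v < e extends the chain to e.
With e < s: d < p < g < f < u < c < t < r < q < n < v < e < s.
So s is larger.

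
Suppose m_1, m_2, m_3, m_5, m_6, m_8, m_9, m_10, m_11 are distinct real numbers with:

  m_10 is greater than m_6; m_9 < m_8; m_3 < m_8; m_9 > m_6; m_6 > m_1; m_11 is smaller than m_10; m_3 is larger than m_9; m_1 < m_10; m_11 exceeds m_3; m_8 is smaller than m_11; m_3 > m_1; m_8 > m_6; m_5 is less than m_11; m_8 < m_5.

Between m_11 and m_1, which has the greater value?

m_1 < m_6 and m_6 < m_9 give m_1 < m_9.
With m_9 < m_3: m_1 < m_6 < m_9 < m_3.
Then m_3 < m_8 extends the chain to m_8.
Then m_8 < m_5 extends the chain to m_5.
Then m_5 < m_11 extends the chain to m_11.
So m_1 < m_11; m_11 is the larger of the two.

m_11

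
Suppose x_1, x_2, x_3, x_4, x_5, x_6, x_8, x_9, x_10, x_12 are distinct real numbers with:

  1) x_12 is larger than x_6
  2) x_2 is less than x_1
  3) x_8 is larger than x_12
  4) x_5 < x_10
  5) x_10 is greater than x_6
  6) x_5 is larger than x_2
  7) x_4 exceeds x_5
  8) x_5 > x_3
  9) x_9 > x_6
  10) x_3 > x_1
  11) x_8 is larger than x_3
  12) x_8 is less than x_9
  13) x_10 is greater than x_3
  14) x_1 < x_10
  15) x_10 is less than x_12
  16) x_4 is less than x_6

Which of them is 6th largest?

Chaining the given pairs: x_2 < x_1 < x_3 < x_5 < x_4 < x_6 < x_10 < x_12 < x_8 < x_9.
Counting 6 from the largest end gives x_4.

x_4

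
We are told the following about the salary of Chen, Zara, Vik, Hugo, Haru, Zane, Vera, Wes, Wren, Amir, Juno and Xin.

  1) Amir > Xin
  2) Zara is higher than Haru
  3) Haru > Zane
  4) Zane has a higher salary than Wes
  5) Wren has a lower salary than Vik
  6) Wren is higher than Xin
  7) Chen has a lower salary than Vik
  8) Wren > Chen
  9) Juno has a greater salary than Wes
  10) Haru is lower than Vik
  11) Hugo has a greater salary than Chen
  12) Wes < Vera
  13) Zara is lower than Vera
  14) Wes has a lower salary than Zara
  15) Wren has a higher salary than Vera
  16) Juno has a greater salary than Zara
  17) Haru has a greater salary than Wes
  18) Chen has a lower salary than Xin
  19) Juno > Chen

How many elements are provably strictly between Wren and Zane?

3

The relations place Zane below Wren. An element lies strictly between them when it is forced above Zane and also forced below Wren.
Above Zane: {Haru, Zara, Vera, Juno, Vik}. Below Wren: {Chen, Wes, Xin, Haru, Zara, Vera}.
Intersection: {Haru, Zara, Vera} — 3.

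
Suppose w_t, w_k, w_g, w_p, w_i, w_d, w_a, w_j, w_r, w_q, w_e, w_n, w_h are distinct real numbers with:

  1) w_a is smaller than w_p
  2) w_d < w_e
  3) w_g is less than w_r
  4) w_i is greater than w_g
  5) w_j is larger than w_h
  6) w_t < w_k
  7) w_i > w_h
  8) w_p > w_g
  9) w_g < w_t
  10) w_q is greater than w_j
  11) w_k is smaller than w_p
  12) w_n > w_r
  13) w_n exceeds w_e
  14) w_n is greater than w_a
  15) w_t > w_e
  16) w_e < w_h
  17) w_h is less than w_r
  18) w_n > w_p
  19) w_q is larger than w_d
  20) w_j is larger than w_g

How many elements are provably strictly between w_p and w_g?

The relations place w_g below w_p. An element lies strictly between them when it is forced above w_g and also forced below w_p.
Above w_g: {w_j, w_t, w_r, w_q, w_k, w_n, w_i}. Below w_p: {w_d, w_e, w_t, w_k, w_a}.
Intersection: {w_t, w_k} — 2.

2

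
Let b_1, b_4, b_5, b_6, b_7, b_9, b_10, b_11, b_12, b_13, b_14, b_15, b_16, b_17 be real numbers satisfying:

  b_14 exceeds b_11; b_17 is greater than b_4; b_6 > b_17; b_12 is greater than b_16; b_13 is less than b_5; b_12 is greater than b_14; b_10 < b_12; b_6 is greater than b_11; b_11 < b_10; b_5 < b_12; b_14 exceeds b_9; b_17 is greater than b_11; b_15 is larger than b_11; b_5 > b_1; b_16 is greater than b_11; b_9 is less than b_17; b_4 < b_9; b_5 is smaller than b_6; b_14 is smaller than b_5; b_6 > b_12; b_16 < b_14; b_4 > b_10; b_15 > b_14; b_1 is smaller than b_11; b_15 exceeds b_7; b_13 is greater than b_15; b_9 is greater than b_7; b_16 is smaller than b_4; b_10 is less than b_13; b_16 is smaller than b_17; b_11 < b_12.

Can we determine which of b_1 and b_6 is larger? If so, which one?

b_6

Link the given pairs in sequence: b_1 < b_11; b_11 < b_16; b_16 < b_4; b_4 < b_9; b_9 < b_14; b_14 < b_15; b_15 < b_13; b_13 < b_5; b_5 < b_12; b_12 < b_6.
Chaining these gives b_1 < b_11 < b_16 < b_4 < b_9 < b_14 < b_15 < b_13 < b_5 < b_12 < b_6.
So b_6 is larger.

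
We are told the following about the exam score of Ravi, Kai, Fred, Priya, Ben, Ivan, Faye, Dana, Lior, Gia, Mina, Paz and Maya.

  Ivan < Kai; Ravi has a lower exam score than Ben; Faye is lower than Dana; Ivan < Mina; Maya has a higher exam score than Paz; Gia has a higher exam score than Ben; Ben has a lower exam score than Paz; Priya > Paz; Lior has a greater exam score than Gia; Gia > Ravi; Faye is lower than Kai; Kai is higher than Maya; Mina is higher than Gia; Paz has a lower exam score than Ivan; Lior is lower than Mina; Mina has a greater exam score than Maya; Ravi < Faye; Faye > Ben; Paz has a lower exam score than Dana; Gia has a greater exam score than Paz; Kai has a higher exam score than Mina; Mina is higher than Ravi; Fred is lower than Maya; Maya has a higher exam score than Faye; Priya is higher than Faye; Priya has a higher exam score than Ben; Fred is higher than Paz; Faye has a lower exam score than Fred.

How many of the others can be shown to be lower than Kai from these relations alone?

Directly below Kai: Faye, Ivan, Maya, Mina.
One step further: Ravi, Ben, Paz, Gia, Lior, Fred (10 so far).
No other element is forced below Kai by the given relations, so the count is 10.

10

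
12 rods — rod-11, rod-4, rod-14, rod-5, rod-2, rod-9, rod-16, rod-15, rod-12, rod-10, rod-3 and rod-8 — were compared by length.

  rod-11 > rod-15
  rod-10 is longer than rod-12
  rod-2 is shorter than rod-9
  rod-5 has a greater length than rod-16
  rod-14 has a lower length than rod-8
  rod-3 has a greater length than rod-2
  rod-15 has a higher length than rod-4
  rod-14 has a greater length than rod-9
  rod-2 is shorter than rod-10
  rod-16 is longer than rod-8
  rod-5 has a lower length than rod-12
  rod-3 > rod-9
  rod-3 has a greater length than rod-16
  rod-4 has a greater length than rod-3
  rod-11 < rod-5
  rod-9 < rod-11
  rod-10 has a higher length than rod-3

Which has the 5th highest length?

rod-15

The consecutive relations fix a unique order: rod-2 < rod-9 < rod-14 < rod-8 < rod-16 < rod-3 < rod-4 < rod-15 < rod-11 < rod-5 < rod-12 < rod-10.
The 5th largest is rod-15.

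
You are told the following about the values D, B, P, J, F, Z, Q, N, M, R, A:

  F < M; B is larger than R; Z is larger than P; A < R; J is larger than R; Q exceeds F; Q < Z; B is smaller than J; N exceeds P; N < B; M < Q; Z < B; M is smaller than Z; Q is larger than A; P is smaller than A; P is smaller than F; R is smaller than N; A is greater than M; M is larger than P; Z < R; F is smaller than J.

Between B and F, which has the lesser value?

The relevant relations are F < M; M < A; A < Q; Q < Z; Z < R; R < N; N < B.
Together: F < M < A < Q < Z < R < N < B.
So F < B; F is the smaller of the two.

F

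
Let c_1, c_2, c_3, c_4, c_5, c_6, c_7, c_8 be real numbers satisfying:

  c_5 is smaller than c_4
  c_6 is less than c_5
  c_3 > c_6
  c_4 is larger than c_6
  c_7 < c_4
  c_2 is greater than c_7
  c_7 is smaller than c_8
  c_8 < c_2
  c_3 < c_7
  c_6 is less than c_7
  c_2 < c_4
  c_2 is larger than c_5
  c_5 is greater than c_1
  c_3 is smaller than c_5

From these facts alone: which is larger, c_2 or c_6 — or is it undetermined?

c_6 < c_3 and c_3 < c_7 give c_6 < c_7.
With c_7 < c_8: c_6 < c_3 < c_7 < c_8.
Then c_8 < c_2 extends the chain to c_2.
So c_2 is larger.

c_2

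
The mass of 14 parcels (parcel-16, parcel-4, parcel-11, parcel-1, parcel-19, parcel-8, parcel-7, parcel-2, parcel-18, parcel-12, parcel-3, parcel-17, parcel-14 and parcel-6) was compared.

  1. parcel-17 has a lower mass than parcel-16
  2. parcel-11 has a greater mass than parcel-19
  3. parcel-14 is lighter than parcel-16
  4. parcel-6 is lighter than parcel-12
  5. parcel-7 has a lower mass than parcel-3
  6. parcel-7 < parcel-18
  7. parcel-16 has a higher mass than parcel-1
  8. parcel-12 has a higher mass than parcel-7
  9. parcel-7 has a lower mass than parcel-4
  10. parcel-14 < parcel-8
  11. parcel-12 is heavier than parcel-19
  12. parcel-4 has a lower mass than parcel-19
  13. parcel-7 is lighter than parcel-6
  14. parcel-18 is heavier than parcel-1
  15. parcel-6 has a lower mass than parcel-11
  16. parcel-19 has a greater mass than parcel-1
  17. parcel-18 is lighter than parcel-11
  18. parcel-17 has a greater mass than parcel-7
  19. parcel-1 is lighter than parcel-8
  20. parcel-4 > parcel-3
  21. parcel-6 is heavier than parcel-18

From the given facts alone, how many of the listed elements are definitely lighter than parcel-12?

7

From parcel-12 the given relations immediately reach parcel-7, parcel-6, parcel-19.
From those, parcel-1, parcel-18, parcel-4 — 6 in total.
From those, parcel-3 — 7 in total.
No other element is forced below parcel-12 by the given relations, so the count is 7.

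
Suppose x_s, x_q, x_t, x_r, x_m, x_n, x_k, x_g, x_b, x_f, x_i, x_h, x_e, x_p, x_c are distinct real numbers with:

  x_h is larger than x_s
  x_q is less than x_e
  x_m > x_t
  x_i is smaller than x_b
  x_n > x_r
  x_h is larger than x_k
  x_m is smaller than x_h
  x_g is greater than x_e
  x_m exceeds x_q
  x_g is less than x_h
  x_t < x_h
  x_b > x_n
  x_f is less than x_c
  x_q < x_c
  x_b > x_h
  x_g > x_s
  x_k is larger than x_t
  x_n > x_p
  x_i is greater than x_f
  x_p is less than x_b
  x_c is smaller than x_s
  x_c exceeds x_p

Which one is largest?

Chaining downward from x_b: directly below it, x_p, x_n, x_i, x_h; then x_t, x_f, x_r, x_k, x_m, x_s, x_g; then x_q, x_c, x_e.
That covers every other element, and nothing is given above x_b, so x_b is the largest.

x_b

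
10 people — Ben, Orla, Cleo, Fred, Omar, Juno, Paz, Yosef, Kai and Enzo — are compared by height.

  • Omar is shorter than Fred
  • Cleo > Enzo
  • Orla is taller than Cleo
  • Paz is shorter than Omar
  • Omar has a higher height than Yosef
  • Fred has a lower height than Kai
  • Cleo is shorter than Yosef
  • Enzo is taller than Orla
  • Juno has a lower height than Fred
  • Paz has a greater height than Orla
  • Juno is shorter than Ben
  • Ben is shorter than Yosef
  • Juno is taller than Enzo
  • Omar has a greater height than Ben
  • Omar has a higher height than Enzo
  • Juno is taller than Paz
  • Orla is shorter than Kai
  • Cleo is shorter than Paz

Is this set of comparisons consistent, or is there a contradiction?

Chaining the given relations yields Enzo < Cleo < Orla, so Enzo < Orla. But one relation states Orla < Enzo. These cannot both hold.

inconsistent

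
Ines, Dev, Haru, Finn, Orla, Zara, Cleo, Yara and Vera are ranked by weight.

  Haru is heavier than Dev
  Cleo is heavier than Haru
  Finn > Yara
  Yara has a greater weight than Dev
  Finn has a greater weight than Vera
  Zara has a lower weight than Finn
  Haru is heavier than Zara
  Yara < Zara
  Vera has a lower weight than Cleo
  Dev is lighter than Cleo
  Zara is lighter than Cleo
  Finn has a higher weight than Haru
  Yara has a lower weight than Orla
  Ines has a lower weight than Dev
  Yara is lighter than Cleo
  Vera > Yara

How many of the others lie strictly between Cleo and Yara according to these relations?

Chaining upward from Yara reaches: Vera, Zara, Haru, Orla, Finn.
Chaining downward from Cleo reaches: Ines, Dev, Vera, Zara, Haru.
Strictly between Yara and Cleo are those in both lists: Vera, Zara, Haru — 3 elements.

3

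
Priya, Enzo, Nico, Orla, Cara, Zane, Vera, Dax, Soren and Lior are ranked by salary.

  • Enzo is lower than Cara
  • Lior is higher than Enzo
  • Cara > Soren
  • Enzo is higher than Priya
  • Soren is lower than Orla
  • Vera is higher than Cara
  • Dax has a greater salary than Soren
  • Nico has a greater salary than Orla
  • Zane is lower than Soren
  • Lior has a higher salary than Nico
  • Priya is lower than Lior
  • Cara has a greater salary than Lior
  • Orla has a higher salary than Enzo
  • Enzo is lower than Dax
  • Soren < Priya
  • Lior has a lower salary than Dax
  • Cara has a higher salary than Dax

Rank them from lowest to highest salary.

Each adjacent pair is fixed by a given relation: Zane < Soren; Soren < Priya; Priya < Enzo; Enzo < Orla; Orla < Nico; Nico < Lior; Lior < Dax; Dax < Cara; Cara < Vera. Chaining them end to end gives the full order.

Zane < Soren < Priya < Enzo < Orla < Nico < Lior < Dax < Cara < Vera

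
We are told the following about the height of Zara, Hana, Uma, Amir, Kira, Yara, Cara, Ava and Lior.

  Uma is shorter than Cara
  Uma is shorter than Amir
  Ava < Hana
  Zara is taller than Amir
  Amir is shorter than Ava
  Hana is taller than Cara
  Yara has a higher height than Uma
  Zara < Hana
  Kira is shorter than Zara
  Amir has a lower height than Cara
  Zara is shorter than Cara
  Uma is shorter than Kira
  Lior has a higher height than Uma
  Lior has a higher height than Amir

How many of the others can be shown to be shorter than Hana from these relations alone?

6

From Hana the given relations immediately reach Ava, Zara, Cara.
From those, Uma, Kira, Amir — 6 in total.
Nothing else is reachable below Hana; 6 in all.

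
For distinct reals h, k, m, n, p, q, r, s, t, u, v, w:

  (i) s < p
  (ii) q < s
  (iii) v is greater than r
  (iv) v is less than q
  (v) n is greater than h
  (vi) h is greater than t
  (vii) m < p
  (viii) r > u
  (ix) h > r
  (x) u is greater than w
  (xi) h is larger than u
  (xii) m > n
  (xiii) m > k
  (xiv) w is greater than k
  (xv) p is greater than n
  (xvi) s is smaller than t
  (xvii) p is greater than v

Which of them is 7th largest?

q

Piecing the relations together gives one ordering: k < w < u < r < v < q < s < t < h < n < m < p.
Counting 7 from the largest end gives q.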